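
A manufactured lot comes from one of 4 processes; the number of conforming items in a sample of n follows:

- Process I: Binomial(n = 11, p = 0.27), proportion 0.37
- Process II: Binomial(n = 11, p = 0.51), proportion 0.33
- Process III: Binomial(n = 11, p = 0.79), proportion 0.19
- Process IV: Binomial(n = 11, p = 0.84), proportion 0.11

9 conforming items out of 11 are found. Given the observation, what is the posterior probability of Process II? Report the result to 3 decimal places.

0.104

Posterior ∝ prior × likelihood, so P(k | x) ∝ π_k f_k(x); normalise over all components.
Evaluate each component's likelihood at the observed value:
  p_I = 0.000223502
  p_II = 0.0308238
  p_III = 0.2907
  p_IV = 0.293168
Multiply by the mixture weights:
  π_I·p_I = 0.37 × 0.000223502 = 8.26959e-05
  π_II·p_II = 0.33 × 0.0308238 = 0.0101719
  π_III·p_III = 0.19 × 0.2907 = 0.055233
  π_IV·p_IV = 0.11 × 0.293168 = 0.0322485
Denominator: 8.26959e-05 + 0.0101719 + 0.055233 + 0.0322485 = 0.097736
P(Process II | 9 conforming items out of 11) ≈ 0.104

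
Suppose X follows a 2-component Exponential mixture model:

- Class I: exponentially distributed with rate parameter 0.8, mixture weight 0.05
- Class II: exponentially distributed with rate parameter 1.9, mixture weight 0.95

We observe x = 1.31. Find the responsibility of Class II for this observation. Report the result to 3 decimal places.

Posterior ∝ prior × likelihood, so P(k | x) ∝ π_k f_k(x); normalise over all components.
Evaluate each component's likelihood at the observed value:
  p_I = 0.280511
  p_II = 0.157687
Prior × likelihood for each component:
  π_I·p_I = 0.05 × 0.280511 = 0.0140255
  π_II·p_II = 0.95 × 0.157687 = 0.149802
Marginal: 0.0140255 + 0.149802 = 0.163828
P(Class II | data) ≈ 0.914

0.914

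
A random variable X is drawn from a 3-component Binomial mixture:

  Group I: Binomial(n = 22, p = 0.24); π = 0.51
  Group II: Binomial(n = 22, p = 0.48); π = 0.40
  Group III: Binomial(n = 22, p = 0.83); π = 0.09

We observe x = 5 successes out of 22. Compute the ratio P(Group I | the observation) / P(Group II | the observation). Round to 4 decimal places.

Only the two components matter; the odds are (P(Z=i) f_i(x)) / (P(Z=j) f_j(x)).
Evaluate each component's likelihood at the observed value:
  p_I = 0.197426
  p_II = 0.00997194
  p_III = 8.58102e-10
0.100687 / 0.00398878 ≈ 25.2426

25.2426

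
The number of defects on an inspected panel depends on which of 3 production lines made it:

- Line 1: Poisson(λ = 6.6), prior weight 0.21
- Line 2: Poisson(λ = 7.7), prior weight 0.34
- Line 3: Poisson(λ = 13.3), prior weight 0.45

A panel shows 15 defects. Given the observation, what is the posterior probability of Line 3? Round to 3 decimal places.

P(component k | x) = w_k·f_k(x) / marginal(x), where marginal(x) = Σ_j w_j·f_j(x).
Component likelihoods at x = 15 defects:
  f_1 = 0.00204322
  f_2 = 0.00686742
  f_3 = 0.0922908
Unnormalised posteriors:
  w_1·f_1 = 0.21 × 0.00204322 = 0.000429077
  w_2·f_2 = 0.34 × 0.00686742 = 0.00233492
  w_3·f_3 = 0.45 × 0.0922908 = 0.0415309
Evidence: 0.000429077 + 0.00233492 + 0.0415309 = 0.0442949
P(Line 3 | x) = 0.0415309 / 0.0442949 ≈ 0.938

0.938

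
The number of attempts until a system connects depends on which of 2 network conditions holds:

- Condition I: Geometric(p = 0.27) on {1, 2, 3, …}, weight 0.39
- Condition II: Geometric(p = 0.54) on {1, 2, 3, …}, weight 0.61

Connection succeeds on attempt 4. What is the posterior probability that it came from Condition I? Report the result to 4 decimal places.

P(component k | x) = P(Z=k)·f_k(x) / marginal(x), where marginal(x) = Σ_j P(Z=j)·f_j(x).
Evaluate each component's likelihood at the observed value:
  p_I = 0.105035
  p_II = 0.0525614
Weight by the priors:
  P(Z=I)·p_I = 0.39 × 0.105035 = 0.0409635
  P(Z=II)·p_II = 0.61 × 0.0525614 = 0.0320625
Denominator: 0.0409635 + 0.0320625 = 0.073026
P(Condition I | the observation) = 0.0409635 / 0.073026 ≈ 0.5609

0.5609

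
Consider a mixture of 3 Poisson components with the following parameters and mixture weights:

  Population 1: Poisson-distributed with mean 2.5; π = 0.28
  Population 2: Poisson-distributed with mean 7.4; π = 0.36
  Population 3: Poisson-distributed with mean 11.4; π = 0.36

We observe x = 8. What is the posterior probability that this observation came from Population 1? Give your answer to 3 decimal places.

By Bayes' theorem, P(k | x) = π_k f_k(x) / Σ_j π_j f_j(x).
Component likelihoods at x = 8:
  f_1 = 0.00310644
  f_2 = 0.136318
  f_3 = 0.0792066
Weight by the priors:
  π_1·f_1 = 0.28 × 0.00310644 = 0.000869804
  π_2·f_2 = 0.36 × 0.136318 = 0.0490746
  π_3·f_3 = 0.36 × 0.0792066 = 0.0285144
Normaliser: 0.000869804 + 0.0490746 + 0.0285144 = 0.0784587
P(Population 1 | 8) = 0.000869804 / 0.0784587 ≈ 0.011

0.011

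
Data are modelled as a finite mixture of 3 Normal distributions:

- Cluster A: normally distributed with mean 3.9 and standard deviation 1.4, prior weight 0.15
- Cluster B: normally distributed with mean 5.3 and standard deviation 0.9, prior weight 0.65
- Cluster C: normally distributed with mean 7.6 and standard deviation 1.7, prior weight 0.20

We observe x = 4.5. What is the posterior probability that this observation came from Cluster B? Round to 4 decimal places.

Posterior ∝ prior × likelihood, so P(k | x) ∝ π_k f_k(x); normalise over all components.
Normal densities:
  L_A = (1/(1.4·√(2π)))·exp(−(4.5−3.9)²/(2·1.4²)) = 0.284959·exp(-0.09184) = 0.259955
  L_B = (1/(0.9·√(2π)))·exp(−(4.5−5.3)²/(2·0.9²)) = 0.443269·exp(-0.39506) = 0.298603
  L_C = (1/(1.7·√(2π)))·exp(−(4.5−7.6)²/(2·1.7²)) = 0.234672·exp(-1.66263) = 0.0445031
Prior × likelihood for each component:
  π_A·L_A = 0.15 × 0.259955 = 0.0389932
  π_B·L_B = 0.65 × 0.298603 = 0.194092
  π_C·L_C = 0.20 × 0.0445031 = 0.00890062
Denominator: 0.0389932 + 0.194092 + 0.00890062 = 0.241986
P(Cluster B | 4.5) ≈ 0.8021

0.8021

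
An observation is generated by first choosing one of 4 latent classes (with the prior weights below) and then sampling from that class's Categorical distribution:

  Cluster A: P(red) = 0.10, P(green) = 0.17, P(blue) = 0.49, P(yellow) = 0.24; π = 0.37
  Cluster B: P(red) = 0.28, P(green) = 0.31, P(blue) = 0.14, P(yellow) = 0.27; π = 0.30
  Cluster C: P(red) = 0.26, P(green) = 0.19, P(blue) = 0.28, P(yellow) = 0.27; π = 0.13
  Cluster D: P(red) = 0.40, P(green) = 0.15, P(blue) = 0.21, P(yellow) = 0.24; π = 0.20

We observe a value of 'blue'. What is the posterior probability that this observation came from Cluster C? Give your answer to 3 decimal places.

0.121

P(component k | x) = w_k·f_k(x) / marginal(x), where marginal(x) = Σ_j w_j·f_j(x).
Component likelihoods at x = 'blue':
  f_A = P(blue | comp) = 0.49
  f_B = P(blue | comp) = 0.14
  f_C = P(blue | comp) = 0.28
  f_D = P(blue | comp) = 0.21
Prior × likelihood for each component:
  w_A·f_A = 0.37 × 0.49 = 0.1813
  w_B·f_B = 0.30 × 0.14 = 0.042
  w_C·f_C = 0.13 × 0.28 = 0.0364
  w_D·f_D = 0.20 × 0.21 = 0.042
Normaliser: 0.1813 + 0.042 + 0.0364 + 0.042 = 0.3017
So the posterior for Cluster C is 0.0364 / 0.3017 ≈ 0.121.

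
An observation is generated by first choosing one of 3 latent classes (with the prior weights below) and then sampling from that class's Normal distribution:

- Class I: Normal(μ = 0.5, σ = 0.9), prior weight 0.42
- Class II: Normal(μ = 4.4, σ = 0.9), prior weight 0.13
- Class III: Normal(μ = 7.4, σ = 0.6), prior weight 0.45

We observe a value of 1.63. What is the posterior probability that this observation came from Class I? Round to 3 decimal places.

0.994

P(component k | x) = π_k·f_k(x) / marginal(x), where marginal(x) = Σ_j π_j·f_j(x).
Normal densities:
  p_I = 0.201536
  p_II = 0.00388771
  p_III = 5.50708e-21
Weight by the priors:
  π_I·p_I = 0.42 × 0.201536 = 0.0846451
  π_II·p_II = 0.13 × 0.00388771 = 0.000505402
  π_III·p_III = 0.45 × 5.50708e-21 = 2.47819e-21
Evidence: 0.0846451 + 0.000505402 + 2.47819e-21 = 0.0851505
P(Class I | data) = 0.0846451 / 0.0851505 ≈ 0.994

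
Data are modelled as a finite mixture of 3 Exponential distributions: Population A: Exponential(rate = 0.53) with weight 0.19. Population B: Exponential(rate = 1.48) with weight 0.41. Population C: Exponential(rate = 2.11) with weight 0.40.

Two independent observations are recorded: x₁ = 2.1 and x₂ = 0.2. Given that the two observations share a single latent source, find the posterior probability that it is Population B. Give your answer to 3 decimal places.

0.502

The responsibility of component k is π_k f_k(x) divided by Σ_j π_j f_j(x).
Since both observations come from the same component, the likelihood for component k is f_k(x₁)·f_k(x₂).
  f_A = [0.174143] × [0.476695] = 0.0830131
  f_B = [0.0661416] × [1.10081] = 0.072809
  f_C = [0.0251144] × [1.3836] = 0.0347483
Weight by the priors:
  π_A·f_A = 0.19 × 0.0830131 = 0.0157725
  π_B·f_B = 0.41 × 0.072809 = 0.0298517
  π_C·f_C = 0.40 × 0.0347483 = 0.0138993
Sum: 0.0157725 + 0.0298517 + 0.0138993 = 0.0595235
P(Population B | x) ≈ 0.502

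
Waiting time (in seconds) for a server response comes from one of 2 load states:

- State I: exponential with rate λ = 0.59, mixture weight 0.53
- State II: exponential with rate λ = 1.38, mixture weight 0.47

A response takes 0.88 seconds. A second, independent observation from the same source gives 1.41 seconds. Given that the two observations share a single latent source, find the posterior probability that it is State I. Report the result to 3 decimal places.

0.557

Posterior ∝ prior × likelihood, so P(k | x) ∝ π_k f_k(x); normalise over all components.
Since both observations come from the same component, the likelihood for component k is f_k(x₁)·f_k(x₂).
  L_I = [0.59·e^(−0.59·0.88) = 0.59·e^(−0.5192) = 0.351048] × [0.256781] = 0.0901423
  L_II = [1.38·e^(−1.38·0.88) = 1.38·e^(−1.2144) = 0.409706] × [0.197165] = 0.0807794
Unnormalised posteriors:
  π_I·L_I = 0.53 × 0.0901423 = 0.0477754
  π_II·L_II = 0.47 × 0.0807794 = 0.0379663
Denominator: 0.0477754 + 0.0379663 = 0.0857418
P(State I | data) = 0.0477754 / 0.0857418 ≈ 0.557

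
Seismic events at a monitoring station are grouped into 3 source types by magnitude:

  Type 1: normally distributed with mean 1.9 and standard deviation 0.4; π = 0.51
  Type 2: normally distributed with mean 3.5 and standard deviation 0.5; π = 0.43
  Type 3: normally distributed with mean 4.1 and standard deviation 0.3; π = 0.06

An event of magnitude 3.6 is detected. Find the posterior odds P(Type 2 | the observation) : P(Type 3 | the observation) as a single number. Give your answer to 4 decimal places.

Only the two components matter; the odds are (w_i f_i(x)) / (w_j f_j(x)).
Normal densities:
  p_1 = 0.000119297
  p_2 = 0.782085
  p_3 = 0.33159
0.336297 / 0.0198954 ≈ 16.9032

16.9032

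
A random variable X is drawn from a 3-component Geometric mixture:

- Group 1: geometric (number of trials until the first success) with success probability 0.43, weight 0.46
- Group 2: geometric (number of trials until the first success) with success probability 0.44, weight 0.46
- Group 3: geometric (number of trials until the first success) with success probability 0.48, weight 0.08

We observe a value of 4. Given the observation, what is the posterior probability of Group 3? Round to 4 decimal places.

0.0696

Posterior ∝ prior × likelihood, so P(k | x) ∝ P(Z=k) f_k(x); normalise over all components.
Geometric probabilities:
  p_1 = 0.43·(1−0.43)^3 = 0.43·0.185193 = 0.079633
  p_2 = 0.44·(1−0.44)^3 = 0.44·0.175616 = 0.077271
  p_3 = 0.48·(1−0.48)^3 = 0.48·0.140608 = 0.0674918
Multiply by the mixture weights:
  P(Z=1)·p_1 = 0.46 × 0.079633 = 0.0366312
  P(Z=2)·p_2 = 0.46 × 0.077271 = 0.0355447
  P(Z=3)·p_3 = 0.08 × 0.0674918 = 0.00539935
Normaliser: 0.0366312 + 0.0355447 + 0.00539935 = 0.0775752
Responsibility of Group 3: 0.00539935 / 0.0775752 ≈ 0.0696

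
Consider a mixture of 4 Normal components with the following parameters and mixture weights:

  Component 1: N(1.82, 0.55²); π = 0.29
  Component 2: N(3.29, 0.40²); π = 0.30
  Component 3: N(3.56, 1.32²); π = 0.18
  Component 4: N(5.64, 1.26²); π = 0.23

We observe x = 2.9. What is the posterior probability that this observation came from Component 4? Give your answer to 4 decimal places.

0.0252

P(component k | x) = π_k·f_k(x) / marginal(x), where marginal(x) = Σ_j π_j·f_j(x).
Normal densities:
  p_1 = 0.105501
  p_2 = 0.620047
  p_3 = 0.266716
  p_4 = 0.0297627
Prior × likelihood for each component:
  π_1·p_1 = 0.29 × 0.105501 = 0.0305953
  π_2·p_2 = 0.30 × 0.620047 = 0.186014
  π_3·p_3 = 0.18 × 0.266716 = 0.0480089
  π_4·p_4 = 0.23 × 0.0297627 = 0.00684542
Marginal: 0.0305953 + 0.186014 + 0.0480089 + 0.00684542 = 0.271464
P(Component 4 | 2.9) ≈ 0.0252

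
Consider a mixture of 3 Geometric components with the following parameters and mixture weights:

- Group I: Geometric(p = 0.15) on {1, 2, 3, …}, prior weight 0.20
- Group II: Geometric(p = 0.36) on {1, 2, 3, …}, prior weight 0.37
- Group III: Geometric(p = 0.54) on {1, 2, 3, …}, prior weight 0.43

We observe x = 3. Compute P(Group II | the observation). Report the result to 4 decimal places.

0.4352

By Bayes' theorem, P(k | x) = π_k f_k(x) / Σ_j π_j f_j(x).
Component likelihoods at x = 3:
  p_I = 0.15·(1−0.15)^2 = 0.15·0.7225 = 0.108375
  p_II = 0.36·(1−0.36)^2 = 0.36·0.4096 = 0.147456
  p_III = 0.54·(1−0.54)^2 = 0.54·0.2116 = 0.114264
Unnormalised posteriors:
  π_I·p_I = 0.20 × 0.108375 = 0.021675
  π_II·p_II = 0.37 × 0.147456 = 0.0545587
  π_III·p_III = 0.43 × 0.114264 = 0.0491335
Marginal: 0.021675 + 0.0545587 + 0.0491335 = 0.125367
P(Group II | data) ≈ 0.4352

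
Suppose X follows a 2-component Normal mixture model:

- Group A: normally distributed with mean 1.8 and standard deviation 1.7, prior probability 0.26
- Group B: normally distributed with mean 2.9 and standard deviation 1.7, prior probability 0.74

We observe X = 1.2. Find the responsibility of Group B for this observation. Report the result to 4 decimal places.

0.6475

Apply Bayes' rule: the posterior for each component is proportional to its prior times its likelihood at x.
Component likelihoods at x = 1.2:
  p_A = 0.220502
  p_B = 0.142336
Prior × likelihood for each component:
  π_A·p_A = 0.26 × 0.220502 = 0.0573304
  π_B·p_B = 0.74 × 0.142336 = 0.105328
Marginal: 0.0573304 + 0.105328 = 0.162659
So the posterior for Group B is 0.105328 / 0.162659 ≈ 0.6475.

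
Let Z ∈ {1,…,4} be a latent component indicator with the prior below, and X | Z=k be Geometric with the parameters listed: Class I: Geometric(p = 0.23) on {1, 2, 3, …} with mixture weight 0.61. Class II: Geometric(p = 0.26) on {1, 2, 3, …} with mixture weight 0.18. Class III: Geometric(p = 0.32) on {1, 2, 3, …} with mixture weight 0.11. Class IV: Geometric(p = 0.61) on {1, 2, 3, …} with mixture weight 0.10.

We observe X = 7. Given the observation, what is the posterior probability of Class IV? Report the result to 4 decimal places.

0.0053

Posterior ∝ prior × likelihood, so P(k | x) ∝ π_k f_k(x); normalise over all components.
Geometric probabilities:
  p_I = 0.0479371
  p_II = 0.0426937
  p_III = 0.0316376
  p_IV = 0.00214643
Unnormalised posteriors:
  π_I·p_I = 0.61 × 0.0479371 = 0.0292417
  π_II·p_II = 0.18 × 0.0426937 = 0.00768486
  π_III·p_III = 0.11 × 0.0316376 = 0.00348014
  π_IV·p_IV = 0.10 × 0.00214643 = 0.000214643
Denominator: 0.0292417 + 0.00768486 + 0.00348014 + 0.000214643 = 0.0406213
P(Class IV | data) ≈ 0.0053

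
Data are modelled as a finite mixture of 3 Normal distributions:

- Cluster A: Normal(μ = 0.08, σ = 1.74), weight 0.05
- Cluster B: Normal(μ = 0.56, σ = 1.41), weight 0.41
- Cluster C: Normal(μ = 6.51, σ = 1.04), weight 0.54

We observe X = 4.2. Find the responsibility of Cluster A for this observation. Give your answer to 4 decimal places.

By Bayes' theorem, P(k | x) = w_k f_k(x) / Σ_j w_j f_j(x).
Normal densities:
  f_A = 0.0138968
  f_B = 0.0101047
  f_C = 0.0325518
Weight by the priors:
  w_A·f_A = 0.05 × 0.0138968 = 0.000694838
  w_B·f_B = 0.41 × 0.0101047 = 0.00414293
  w_C·f_C = 0.54 × 0.0325518 = 0.017578
Denominator: 0.000694838 + 0.00414293 + 0.017578 = 0.0224158
P(Cluster A | the observation) = 0.000694838 / 0.0224158 ≈ 0.0310

0.0310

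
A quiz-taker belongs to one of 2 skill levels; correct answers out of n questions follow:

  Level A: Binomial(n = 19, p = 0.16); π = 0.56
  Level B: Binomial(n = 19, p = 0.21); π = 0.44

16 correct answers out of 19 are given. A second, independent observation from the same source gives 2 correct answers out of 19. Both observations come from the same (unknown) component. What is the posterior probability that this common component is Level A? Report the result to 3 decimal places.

0.031

The responsibility of component k is π_k f_k(x) divided by Σ_j π_j f_j(x).
Since both observations come from the same component, the likelihood for component k is f_k(x₁)·f_k(x₂).
  p_A = [1.05945e-10] × [0.225935] = 2.39368e-11
  p_B = [6.83461e-09] × [0.137118] = 9.3715e-10
Multiply by the mixture weights:
  π_A·p_A = 0.56 × 2.39368e-11 = 1.34046e-11
  π_B·p_B = 0.44 × 9.3715e-10 = 4.12346e-10
Denominator: 1.34046e-11 + 4.12346e-10 = 4.2575e-10
So the posterior for Level A is 1.34046e-11 / 4.2575e-10 ≈ 0.031.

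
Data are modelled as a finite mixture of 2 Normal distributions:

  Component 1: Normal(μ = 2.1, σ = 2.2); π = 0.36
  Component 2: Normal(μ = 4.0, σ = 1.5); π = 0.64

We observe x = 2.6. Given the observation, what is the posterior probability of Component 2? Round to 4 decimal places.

0.6338

Apply Bayes' rule: the posterior for each component is proportional to its prior times its likelihood at x.
Evaluate each component's likelihood at the observed value:
  L_1 = (1/(2.2·√(2π)))·exp(−(2.6−2.1)²/(2·2.2²)) = 0.181337·exp(-0.02583) = 0.176714
  L_2 = (1/(1.5·√(2π)))·exp(−(2.6−4.0)²/(2·1.5²)) = 0.265962·exp(-0.43556) = 0.172052
Prior × likelihood for each component:
  π_1·L_1 = 0.36 × 0.176714 = 0.0636171
  π_2·L_2 = 0.64 × 0.172052 = 0.110113
Sum: 0.0636171 + 0.110113 = 0.17373
P(Component 2 | data) = 0.110113 / 0.17373 ≈ 0.6338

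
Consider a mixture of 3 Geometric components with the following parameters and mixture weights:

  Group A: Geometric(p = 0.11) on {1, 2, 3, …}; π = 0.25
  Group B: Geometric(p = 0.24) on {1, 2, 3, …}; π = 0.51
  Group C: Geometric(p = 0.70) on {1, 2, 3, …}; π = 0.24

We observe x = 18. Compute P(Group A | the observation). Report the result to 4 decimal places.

0.7670

Posterior ∝ prior × likelihood, so P(k | x) ∝ π_k f_k(x); normalise over all components.
Geometric probabilities:
  f_A = 0.11·(1−0.11)^17 = 0.11·0.137921 = 0.0151713
  f_B = 0.24·(1−0.24)^17 = 0.24·0.00941523 = 0.00225966
  f_C = 0.70·(1−0.70)^17 = 0.70·1.2914e-09 = 9.03981e-10
Multiply by the mixture weights:
  π_A·f_A = 0.25 × 0.0151713 = 0.00379283
  π_B·f_B = 0.51 × 0.00225966 = 0.00115242
  π_C·f_C = 0.24 × 9.03981e-10 = 2.16955e-10
Denominator: 0.00379283 + 0.00115242 + 2.16955e-10 = 0.00494525
Responsibility of Group A: 0.00379283 / 0.00494525 ≈ 0.7670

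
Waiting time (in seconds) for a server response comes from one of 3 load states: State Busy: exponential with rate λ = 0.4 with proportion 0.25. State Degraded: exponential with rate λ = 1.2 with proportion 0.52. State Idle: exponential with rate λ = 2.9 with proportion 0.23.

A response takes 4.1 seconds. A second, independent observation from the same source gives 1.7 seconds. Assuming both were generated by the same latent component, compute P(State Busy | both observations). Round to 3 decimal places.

0.847

By Bayes' theorem, P(k | x) = π_k f_k(x) / Σ_j π_j f_j(x).
Since both observations come from the same component, the likelihood for component k is f_k(x₁)·f_k(x₂).
  f_Busy = [0.4·e^(−0.4·4.1) = 0.4·e^(−1.6400) = 0.077592] × [0.202647] = 0.0157238
  f_Degraded = [1.2·e^(−1.2·4.1) = 1.2·e^(−4.9200) = 0.00875896] × [0.156034] = 0.0013667
  f_Idle = [2.9·e^(−2.9·4.1) = 2.9·e^(−11.8900) = 1.98901e-05] × [0.0209569] = 4.16834e-07
Weight by the priors:
  π_Busy·f_Busy = 0.25 × 0.0157238 = 0.00393094
  π_Degraded·f_Degraded = 0.52 × 0.0013667 = 0.000710684
  π_Idle·f_Idle = 0.23 × 4.16834e-07 = 9.58717e-08
Evidence: 0.00393094 + 0.000710684 + 9.58717e-08 = 0.00464172
Responsibility of State Busy: 0.00393094 / 0.00464172 ≈ 0.847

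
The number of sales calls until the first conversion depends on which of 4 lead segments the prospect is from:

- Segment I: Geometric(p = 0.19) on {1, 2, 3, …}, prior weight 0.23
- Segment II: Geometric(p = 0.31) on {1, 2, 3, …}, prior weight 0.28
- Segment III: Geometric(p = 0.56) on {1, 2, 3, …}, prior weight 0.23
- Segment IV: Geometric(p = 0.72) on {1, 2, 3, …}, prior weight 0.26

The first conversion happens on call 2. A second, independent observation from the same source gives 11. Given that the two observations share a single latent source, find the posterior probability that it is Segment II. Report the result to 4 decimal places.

Apply Bayes' rule: the posterior for each component is proportional to its prior times its likelihood at x.
Since both observations come from the same component, the likelihood for component k is f_k(x₁)·f_k(x₂).
  L_I = [0.1539] × [0.0230996] = 0.00355502
  L_II = [0.2139] × [0.0075832] = 0.00162205
  L_III = [0.2464] × [0.000152305] = 3.7528e-05
  L_IV = [0.2016] × [2.13262e-06] = 4.29936e-07
Prior × likelihood for each component:
  π_I·L_I = 0.23 × 0.00355502 = 0.000817655
  π_II·L_II = 0.28 × 0.00162205 = 0.000454173
  π_III·L_III = 0.23 × 3.7528e-05 = 8.63144e-06
  π_IV·L_IV = 0.26 × 4.29936e-07 = 1.11783e-07
Sum: 0.000817655 + 0.000454173 + 8.63144e-06 + 1.11783e-07 = 0.00128057
P(Segment II | x) = 0.000454173 / 0.00128057 ≈ 0.3547

0.3547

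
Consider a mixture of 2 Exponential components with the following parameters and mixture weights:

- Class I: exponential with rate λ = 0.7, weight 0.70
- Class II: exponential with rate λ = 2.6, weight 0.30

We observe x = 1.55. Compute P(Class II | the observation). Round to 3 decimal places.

0.077

Apply Bayes' rule: the posterior for each component is proportional to its prior times its likelihood at x.
Component likelihoods at x = 1.55:
  p_I = 0.7·e^(−0.7·1.55) = 0.7·e^(−1.0850) = 0.236531
  p_II = 2.6·e^(−2.6·1.55) = 2.6·e^(−4.0300) = 0.0462133
Multiply by the mixture weights:
  π_I·p_I = 0.70 × 0.236531 = 0.165572
  π_II·p_II = 0.30 × 0.0462133 = 0.013864
Denominator: 0.165572 + 0.013864 = 0.179436
Responsibility of Class II: 0.013864 / 0.179436 ≈ 0.077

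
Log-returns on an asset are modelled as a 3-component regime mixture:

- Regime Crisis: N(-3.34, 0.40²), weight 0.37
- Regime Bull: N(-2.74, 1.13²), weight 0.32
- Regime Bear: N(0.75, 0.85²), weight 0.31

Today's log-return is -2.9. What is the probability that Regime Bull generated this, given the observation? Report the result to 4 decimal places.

By Bayes' theorem, P(k | x) = P(Z=k) f_k(x) / Σ_j P(Z=j) f_j(x).
Evaluate each component's likelihood at the observed value:
  L_Crisis = (1/(0.40·√(2π)))·exp(−(-2.9−-3.34)²/(2·0.40²)) = 0.997356·exp(-0.60500) = 0.54463
  L_Bull = (1/(1.13·√(2π)))·exp(−(-2.9−-2.74)²/(2·1.13²)) = 0.353046·exp(-0.01002) = 0.349525
  L_Bear = (1/(0.85·√(2π)))·exp(−(-2.9−0.75)²/(2·0.85²)) = 0.469344·exp(-9.21972) = 4.64961e-05
Multiply by the mixture weights:
  P(Z=Crisis)·L_Crisis = 0.37 × 0.54463 = 0.201513
  P(Z=Bull)·L_Bull = 0.32 × 0.349525 = 0.111848
  P(Z=Bear)·L_Bear = 0.31 × 4.64961e-05 = 1.44138e-05
Marginal: 0.201513 + 0.111848 + 1.44138e-05 = 0.313376
P(Regime Bull | x) = 0.111848 / 0.313376 ≈ 0.3569

0.3569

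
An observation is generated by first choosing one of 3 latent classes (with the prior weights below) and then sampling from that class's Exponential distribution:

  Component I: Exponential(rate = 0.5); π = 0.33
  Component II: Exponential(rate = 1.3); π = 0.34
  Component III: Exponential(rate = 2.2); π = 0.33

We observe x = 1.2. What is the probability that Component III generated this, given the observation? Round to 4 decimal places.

0.2202

By Bayes' theorem, P(k | x) = P(Z=k) f_k(x) / Σ_j P(Z=j) f_j(x).
Exponential densities:
  p_I = 0.5·e^(−0.5·1.2) = 0.5·e^(−0.6000) = 0.274406
  p_II = 1.3·e^(−1.3·1.2) = 1.3·e^(−1.5600) = 0.273177
  p_III = 2.2·e^(−2.2·1.2) = 2.2·e^(−2.6400) = 0.156995
Unnormalised posteriors:
  P(Z=I)·p_I = 0.33 × 0.274406 = 0.0905539
  P(Z=II)·p_II = 0.34 × 0.273177 = 0.0928801
  P(Z=III)·p_III = 0.33 × 0.156995 = 0.0518083
Evidence: 0.0905539 + 0.0928801 + 0.0518083 = 0.235242
P(Component III | data) ≈ 0.2202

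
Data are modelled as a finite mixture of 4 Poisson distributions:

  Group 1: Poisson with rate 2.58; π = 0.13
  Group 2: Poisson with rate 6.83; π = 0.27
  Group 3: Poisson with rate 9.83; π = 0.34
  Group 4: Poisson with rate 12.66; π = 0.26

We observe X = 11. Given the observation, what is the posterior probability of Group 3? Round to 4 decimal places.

0.4949

By Bayes' theorem, P(k | x) = P(Z=k) f_k(x) / Σ_j P(Z=j) f_j(x).
Component likelihoods at x = 11:
  p_1 = 6.40002e-05
  p_2 = 0.0408546
  p_3 = 0.11164
  p_4 = 0.106524
Multiply by the mixture weights:
  P(Z=1)·p_1 = 0.13 × 6.40002e-05 = 8.32003e-06
  P(Z=2)·p_2 = 0.27 × 0.0408546 = 0.0110307
  P(Z=3)·p_3 = 0.34 × 0.11164 = 0.0379575
  P(Z=4)·p_4 = 0.26 × 0.106524 = 0.0276962
Denominator: 8.32003e-06 + 0.0110307 + 0.0379575 + 0.0276962 = 0.0766927
So the posterior for Group 3 is 0.0379575 / 0.0766927 ≈ 0.4949.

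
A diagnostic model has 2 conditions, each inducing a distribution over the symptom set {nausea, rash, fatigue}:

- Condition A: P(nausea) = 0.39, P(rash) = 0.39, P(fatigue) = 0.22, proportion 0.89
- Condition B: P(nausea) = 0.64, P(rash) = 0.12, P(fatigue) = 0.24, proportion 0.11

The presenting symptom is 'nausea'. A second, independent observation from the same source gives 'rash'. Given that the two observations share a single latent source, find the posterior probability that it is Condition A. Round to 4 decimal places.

0.9413

The responsibility of component k is w_k f_k(x) divided by Σ_j w_j f_j(x).
Since both observations come from the same component, the likelihood for component k is f_k(x₁)·f_k(x₂).
  L_A = [P(nausea | comp) = 0.39] × [0.39] = 0.1521
  L_B = [P(nausea | comp) = 0.64] × [0.12] = 0.0768
Weight by the priors:
  w_A·L_A = 0.89 × 0.1521 = 0.135369
  w_B·L_B = 0.11 × 0.0768 = 0.008448
Evidence: 0.135369 + 0.008448 = 0.143817
Responsibility of Condition A: 0.135369 / 0.143817 ≈ 0.9413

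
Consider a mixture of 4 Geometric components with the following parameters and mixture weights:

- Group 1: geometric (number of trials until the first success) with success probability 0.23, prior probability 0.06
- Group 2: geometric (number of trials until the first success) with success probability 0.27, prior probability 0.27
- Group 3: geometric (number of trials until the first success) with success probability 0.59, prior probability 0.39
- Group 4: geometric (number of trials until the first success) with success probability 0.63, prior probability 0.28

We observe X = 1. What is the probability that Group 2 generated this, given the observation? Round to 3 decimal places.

0.148

By Bayes' theorem, P(k | x) = P(Z=k) f_k(x) / Σ_j P(Z=j) f_j(x).
Geometric probabilities:
  f_1 = 0.23
  f_2 = 0.27
  f_3 = 0.59
  f_4 = 0.63
Weight by the priors:
  P(Z=1)·f_1 = 0.06 × 0.23 = 0.0138
  P(Z=2)·f_2 = 0.27 × 0.27 = 0.0729
  P(Z=3)·f_3 = 0.39 × 0.59 = 0.2301
  P(Z=4)·f_4 = 0.28 × 0.63 = 0.1764
Normaliser: 0.0138 + 0.0729 + 0.2301 + 0.1764 = 0.4932
P(Group 2 | x) = 0.0729 / 0.4932 ≈ 0.148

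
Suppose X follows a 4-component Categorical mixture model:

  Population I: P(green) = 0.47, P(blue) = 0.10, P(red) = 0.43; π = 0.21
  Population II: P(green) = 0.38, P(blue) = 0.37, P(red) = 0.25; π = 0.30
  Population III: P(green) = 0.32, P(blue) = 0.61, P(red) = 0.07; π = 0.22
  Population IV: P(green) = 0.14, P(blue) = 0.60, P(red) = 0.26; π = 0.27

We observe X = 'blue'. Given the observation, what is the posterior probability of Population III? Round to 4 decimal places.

0.3134

By Bayes' theorem, P(k | x) = π_k f_k(x) / Σ_j π_j f_j(x).
Categorical probabilities:
  f_I = 0.1
  f_II = 0.37
  f_III = 0.61
  f_IV = 0.6
Multiply by the mixture weights:
  π_I·f_I = 0.21 × 0.1 = 0.021
  π_II·f_II = 0.30 × 0.37 = 0.111
  π_III·f_III = 0.22 × 0.61 = 0.1342
  π_IV·f_IV = 0.27 × 0.6 = 0.162
Normaliser: 0.021 + 0.111 + 0.1342 + 0.162 = 0.4282
P(Population III | x) = 0.1342 / 0.4282 ≈ 0.3134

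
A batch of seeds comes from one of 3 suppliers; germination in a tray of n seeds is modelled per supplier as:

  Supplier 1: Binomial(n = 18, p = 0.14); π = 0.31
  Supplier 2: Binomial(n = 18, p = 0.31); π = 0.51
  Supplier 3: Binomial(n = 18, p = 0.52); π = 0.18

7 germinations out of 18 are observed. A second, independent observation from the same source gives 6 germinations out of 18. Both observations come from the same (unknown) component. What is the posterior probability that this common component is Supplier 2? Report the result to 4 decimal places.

Apply Bayes' rule: the posterior for each component is proportional to its prior times its likelihood at x.
Since both observations come from the same component, the likelihood for component k is f_k(x₁)·f_k(x₂).
  f_1 = [0.0063846] × [0.0228782] = 0.000146068
  f_2 = [0.147784] × [0.19188] = 0.0283568
  f_3 = [0.10196] × [0.0549018] = 0.00559781
Weight by the priors:
  π_1·f_1 = 0.31 × 0.000146068 = 4.52811e-05
  π_2·f_2 = 0.51 × 0.0283568 = 0.014462
  π_3·f_3 = 0.18 × 0.00559781 = 0.00100761
Sum: 4.52811e-05 + 0.014462 + 0.00100761 = 0.0155149
Responsibility of Supplier 2: 0.014462 / 0.0155149 ≈ 0.9321

0.9321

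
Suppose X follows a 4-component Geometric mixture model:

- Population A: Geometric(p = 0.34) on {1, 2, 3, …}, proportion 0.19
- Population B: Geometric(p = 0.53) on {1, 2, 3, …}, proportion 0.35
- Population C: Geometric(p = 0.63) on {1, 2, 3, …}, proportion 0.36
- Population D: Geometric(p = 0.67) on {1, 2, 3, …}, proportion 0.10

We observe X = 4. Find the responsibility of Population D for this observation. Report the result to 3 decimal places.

Apply Bayes' rule: the posterior for each component is proportional to its prior times its likelihood at x.
Evaluate each component's likelihood at the observed value:
  L_A = 0.0977486
  L_B = 0.0550262
  L_C = 0.0319114
  L_D = 0.0240778
Multiply by the mixture weights:
  π_A·L_A = 0.19 × 0.0977486 = 0.0185722
  π_B·L_B = 0.35 × 0.0550262 = 0.0192592
  π_C·L_C = 0.36 × 0.0319114 = 0.0114881
  π_D·L_D = 0.10 × 0.0240778 = 0.00240778
Sum: 0.0185722 + 0.0192592 + 0.0114881 + 0.00240778 = 0.0517273
P(Population D | data) ≈ 0.047

0.047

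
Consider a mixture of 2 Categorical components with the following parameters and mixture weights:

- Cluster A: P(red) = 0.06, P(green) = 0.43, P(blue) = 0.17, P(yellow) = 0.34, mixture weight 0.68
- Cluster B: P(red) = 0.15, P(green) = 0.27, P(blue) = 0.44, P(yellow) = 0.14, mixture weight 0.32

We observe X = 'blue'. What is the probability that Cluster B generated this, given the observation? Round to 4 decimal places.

0.5491

P(component k | x) = π_k·f_k(x) / marginal(x), where marginal(x) = Σ_j π_j·f_j(x).
Evaluate each component's likelihood at the observed value:
  p_A = 0.17
  p_B = 0.44
Prior × likelihood for each component:
  π_A·p_A = 0.68 × 0.17 = 0.1156
  π_B·p_B = 0.32 × 0.44 = 0.1408
Sum: 0.1156 + 0.1408 = 0.2564
P(Cluster B | 'blue') = 0.1408 / 0.2564 ≈ 0.5491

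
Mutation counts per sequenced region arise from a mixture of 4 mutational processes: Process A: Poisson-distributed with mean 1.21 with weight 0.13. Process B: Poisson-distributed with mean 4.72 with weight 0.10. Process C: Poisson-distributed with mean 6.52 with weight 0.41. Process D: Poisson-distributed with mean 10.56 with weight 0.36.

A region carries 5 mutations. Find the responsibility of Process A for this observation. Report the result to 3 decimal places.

0.010

Posterior ∝ prior × likelihood, so P(k | x) ∝ w_k f_k(x); normalise over all components.
Component likelihoods at x = 5 mutations:
  p_A = e^(−1.21)·1.21^5/5! = 0.00644539
  p_B = e^(−4.72)·4.72^5/5! = 0.174044
  p_C = e^(−6.52)·6.52^5/5! = 0.144696
  p_D = e^(−10.56)·10.56^5/5! = 0.0283784
Weight by the priors:
  w_A·p_A = 0.13 × 0.00644539 = 0.000837901
  w_B·p_B = 0.10 × 0.174044 = 0.0174044
  w_C·p_C = 0.41 × 0.144696 = 0.0593254
  w_D·p_D = 0.36 × 0.0283784 = 0.0102162
Evidence: 0.000837901 + 0.0174044 + 0.0593254 + 0.0102162 = 0.0877839
P(Process A | 5 mutations) = 0.000837901 / 0.0877839 ≈ 0.010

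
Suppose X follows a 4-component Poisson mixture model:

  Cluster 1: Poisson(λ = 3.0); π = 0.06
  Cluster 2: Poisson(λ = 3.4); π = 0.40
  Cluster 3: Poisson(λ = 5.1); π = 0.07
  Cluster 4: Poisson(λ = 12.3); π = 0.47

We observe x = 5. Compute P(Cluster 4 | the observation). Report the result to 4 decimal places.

0.0679

By Bayes' theorem, P(k | x) = w_k f_k(x) / Σ_j w_j f_j(x).
Poisson probabilities:
  L_1 = 0.100819
  L_2 = 0.126361
  L_3 = 0.175294
  L_4 = 0.0106788
Multiply by the mixture weights:
  w_1·L_1 = 0.06 × 0.100819 = 0.00604913
  w_2·L_2 = 0.40 × 0.126361 = 0.0505443
  w_3·L_3 = 0.07 × 0.175294 = 0.0122706
  w_4·L_4 = 0.47 × 0.0106788 = 0.00501903
Normaliser: 0.00604913 + 0.0505443 + 0.0122706 + 0.00501903 = 0.0738831
P(Cluster 4 | 5) = 0.00501903 / 0.0738831 ≈ 0.0679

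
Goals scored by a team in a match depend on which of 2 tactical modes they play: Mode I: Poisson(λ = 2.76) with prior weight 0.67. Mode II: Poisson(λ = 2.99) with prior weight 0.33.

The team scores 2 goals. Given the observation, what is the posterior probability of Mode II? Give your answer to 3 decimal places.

Apply Bayes' rule: the posterior for each component is proportional to its prior times its likelihood at x.
Poisson probabilities:
  p_I = 0.241066
  p_II = 0.224787
Prior × likelihood for each component:
  π_I·p_I = 0.67 × 0.241066 = 0.161514
  π_II·p_II = 0.33 × 0.224787 = 0.0741798
Sum: 0.161514 + 0.0741798 = 0.235694
P(Mode II | x) = 0.0741798 / 0.235694 ≈ 0.315

0.315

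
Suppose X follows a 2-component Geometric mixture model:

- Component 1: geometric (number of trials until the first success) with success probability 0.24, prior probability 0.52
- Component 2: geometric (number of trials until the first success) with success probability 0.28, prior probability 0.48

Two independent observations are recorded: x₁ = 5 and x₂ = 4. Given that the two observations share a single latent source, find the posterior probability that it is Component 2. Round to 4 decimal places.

0.4625

Apply Bayes' rule: the posterior for each component is proportional to its prior times its likelihood at x.
Since both observations come from the same component, the likelihood for component k is f_k(x₁)·f_k(x₂).
  p_1 = [0.0800692] × [0.105354] = 0.00843563
  p_2 = [0.0752468] × [0.104509] = 0.007864
Prior × likelihood for each component:
  π_1·p_1 = 0.52 × 0.00843563 = 0.00438653
  π_2·p_2 = 0.48 × 0.007864 = 0.00377472
Sum: 0.00438653 + 0.00377472 = 0.00816125
So the posterior for Component 2 is 0.00377472 / 0.00816125 ≈ 0.4625.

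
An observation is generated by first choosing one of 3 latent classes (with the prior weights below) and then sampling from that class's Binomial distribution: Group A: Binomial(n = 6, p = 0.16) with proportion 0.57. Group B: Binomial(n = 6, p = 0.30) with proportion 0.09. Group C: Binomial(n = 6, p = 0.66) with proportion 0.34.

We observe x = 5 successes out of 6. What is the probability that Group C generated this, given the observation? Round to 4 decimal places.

0.9862

Apply Bayes' rule: the posterior for each component is proportional to its prior times its likelihood at x.
Component likelihoods at x = 5 successes out of 6:
  f_A = C(6,5)·0.16^5·0.84^1 = 6·0.000104858·0.84 = 0.000528482
  f_B = C(6,5)·0.30^5·0.70^1 = 6·0.00243·0.7 = 0.010206
  f_C = C(6,5)·0.66^5·0.34^1 = 6·0.125233·0.34 = 0.255476
Multiply by the mixture weights:
  π_A·f_A = 0.57 × 0.000528482 = 0.000301235
  π_B·f_B = 0.09 × 0.010206 = 0.00091854
  π_C·f_C = 0.34 × 0.255476 = 0.0868618
Marginal: 0.000301235 + 0.00091854 + 0.0868618 = 0.0880816
Responsibility of Group C: 0.0868618 / 0.0880816 ≈ 0.9862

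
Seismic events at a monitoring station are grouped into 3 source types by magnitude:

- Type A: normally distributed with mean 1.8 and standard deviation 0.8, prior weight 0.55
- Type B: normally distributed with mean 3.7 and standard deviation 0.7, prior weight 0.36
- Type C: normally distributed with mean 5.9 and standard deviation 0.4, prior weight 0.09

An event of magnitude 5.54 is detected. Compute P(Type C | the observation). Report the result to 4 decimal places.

Posterior ∝ prior × likelihood, so P(k | x) ∝ π_k f_k(x); normalise over all components.
Evaluate each component's likelihood at the observed value:
  f_A = 8.95223e-06
  f_B = 0.0180077
  f_C = 0.665213
Multiply by the mixture weights:
  π_A·f_A = 0.55 × 8.95223e-06 = 4.92373e-06
  π_B·f_B = 0.36 × 0.0180077 = 0.00648276
  π_C·f_C = 0.09 × 0.665213 = 0.0598692
Sum: 4.92373e-06 + 0.00648276 + 0.0598692 = 0.0663569
P(Type C | data) ≈ 0.9022

0.9022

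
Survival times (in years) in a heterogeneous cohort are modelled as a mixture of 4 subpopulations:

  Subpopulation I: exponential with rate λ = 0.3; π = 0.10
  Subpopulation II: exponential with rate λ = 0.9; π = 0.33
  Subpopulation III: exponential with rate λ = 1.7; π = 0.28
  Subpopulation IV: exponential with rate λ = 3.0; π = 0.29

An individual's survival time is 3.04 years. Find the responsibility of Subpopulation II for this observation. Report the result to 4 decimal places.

0.5644

Posterior ∝ prior × likelihood, so P(k | x) ∝ w_k f_k(x); normalise over all components.
Component likelihoods at x = 3.04 years:
  p_I = 0.120516
  p_II = 0.0583462
  p_III = 0.00968311
  p_IV = 0.000328364
Weight by the priors:
  w_I·p_I = 0.10 × 0.120516 = 0.0120516
  w_II·p_II = 0.33 × 0.0583462 = 0.0192543
  w_III·p_III = 0.28 × 0.00968311 = 0.00271127
  w_IV·p_IV = 0.29 × 0.000328364 = 9.52256e-05
Sum: 0.0120516 + 0.0192543 + 0.00271127 + 9.52256e-05 = 0.0341124
So the posterior for Subpopulation II is 0.0192543 / 0.0341124 ≈ 0.5644.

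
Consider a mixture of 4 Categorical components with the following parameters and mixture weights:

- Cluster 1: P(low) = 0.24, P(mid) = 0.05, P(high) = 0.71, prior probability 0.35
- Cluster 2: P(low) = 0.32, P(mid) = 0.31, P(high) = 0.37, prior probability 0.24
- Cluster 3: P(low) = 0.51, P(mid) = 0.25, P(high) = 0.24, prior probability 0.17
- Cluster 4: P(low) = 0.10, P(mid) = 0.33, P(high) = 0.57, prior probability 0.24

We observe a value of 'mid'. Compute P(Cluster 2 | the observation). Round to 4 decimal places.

P(component k | x) = w_k·f_k(x) / marginal(x), where marginal(x) = Σ_j w_j·f_j(x).
Evaluate each component's likelihood at the observed value:
  f_1 = P(mid | comp) = 0.05
  f_2 = P(mid | comp) = 0.31
  f_3 = P(mid | comp) = 0.25
  f_4 = P(mid | comp) = 0.33
Multiply by the mixture weights:
  w_1·f_1 = 0.35 × 0.05 = 0.0175
  w_2·f_2 = 0.24 × 0.31 = 0.0744
  w_3·f_3 = 0.17 × 0.25 = 0.0425
  w_4·f_4 = 0.24 × 0.33 = 0.0792
Marginal: 0.0175 + 0.0744 + 0.0425 + 0.0792 = 0.2136
P(Cluster 2 | 'mid') ≈ 0.3483

0.3483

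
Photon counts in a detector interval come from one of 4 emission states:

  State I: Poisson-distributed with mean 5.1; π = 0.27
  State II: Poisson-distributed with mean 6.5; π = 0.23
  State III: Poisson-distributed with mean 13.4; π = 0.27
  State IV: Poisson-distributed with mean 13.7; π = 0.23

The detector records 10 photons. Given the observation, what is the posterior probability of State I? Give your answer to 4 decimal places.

Apply Bayes' rule: the posterior for each component is proportional to its prior times its likelihood at x.
Poisson probabilities:
  f_I = 0.0200003
  f_II = 0.0557772
  f_III = 0.0779361
  f_IV = 0.0720457
Weight by the priors:
  π_I·f_I = 0.27 × 0.0200003 = 0.00540009
  π_II·f_II = 0.23 × 0.0557772 = 0.0128287
  π_III·f_III = 0.27 × 0.0779361 = 0.0210428
  π_IV·f_IV = 0.23 × 0.0720457 = 0.0165705
Evidence: 0.00540009 + 0.0128287 + 0.0210428 + 0.0165705 = 0.0558421
P(State I | the observation) = 0.00540009 / 0.0558421 ≈ 0.0967

0.0967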